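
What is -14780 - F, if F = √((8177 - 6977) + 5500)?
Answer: -14780 - 10*√67 ≈ -14862.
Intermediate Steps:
F = 10*√67 (F = √(1200 + 5500) = √6700 = 10*√67 ≈ 81.854)
-14780 - F = -14780 - 10*√67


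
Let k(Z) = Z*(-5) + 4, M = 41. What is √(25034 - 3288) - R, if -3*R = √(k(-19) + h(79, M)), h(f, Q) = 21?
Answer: √21746 + 2*√30/3 ≈ 151.12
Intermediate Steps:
k(Z) = 4 - 5*Z (k(Z) = -5*Z + 4 = 4 - 5*Z)
R = -2*√30/3 (R = -√((4 - 5*(-19)) + 21)/3 = -√((4 + 95) + 21)/3 = -√(99 + 21)/3 = -2*√30/3 ≈ -3.6515)
√(25034 - 3288) - R = √(25034 - 3288) - (-2)*√30/3 = √21746 + 2*√30/3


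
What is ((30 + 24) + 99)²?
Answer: 23409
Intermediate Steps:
((30 + 24) + 99)² = (54 + 99)² = 153² = 23409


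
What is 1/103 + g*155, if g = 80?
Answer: 1277201/103 ≈ 12400.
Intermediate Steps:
1/103 + g*155 = 1/103 + 80*155 = 1/103 + 12400 = 1277201/103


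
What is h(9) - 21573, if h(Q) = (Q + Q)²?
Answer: -21249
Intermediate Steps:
h(Q) = 4*Q² (h(Q) = (2*Q)² = 4*Q²)
h(9) - 21573 = 4*9² - 21573 = 4*81 - 21573 = 324 - 21573 = -21249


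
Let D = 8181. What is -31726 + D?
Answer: -23545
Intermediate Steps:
-31726 + D = -31726 + 8181 = -23545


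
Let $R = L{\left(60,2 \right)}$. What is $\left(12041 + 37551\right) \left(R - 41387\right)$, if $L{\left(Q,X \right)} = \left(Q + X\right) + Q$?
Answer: $-2046413880$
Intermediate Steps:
$L{\left(Q,X \right)} = X + 2 Q$
$R = 122$ ($R = 2 + 2 \cdot 60 = 2 + 120 = 122$)
$\left(12041 + 37551\right) \left(R - 41387\right) = \left(12041 + 37551\right) \left(122 - 41387\right) = 49592 \left(-41265\right) = -2046413880$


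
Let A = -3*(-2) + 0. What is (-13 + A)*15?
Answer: -105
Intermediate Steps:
A = 6 (A = 6 + 0 = 6)
(-13 + A)*15 = (-13 + 6)*15 = -7*15 = -105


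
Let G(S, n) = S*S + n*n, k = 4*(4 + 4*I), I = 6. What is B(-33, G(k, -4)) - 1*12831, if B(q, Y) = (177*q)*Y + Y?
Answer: -73363231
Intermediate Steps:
k = 112 (k = 4*(4 + 4*6) = 4*(4 + 24) = 4*28 = 112)
G(S, n) = S**2 + n**2
B(q, Y) = Y + 177*Y*q (B(q, Y) = 177*Y*q + Y = Y + 177*Y*q)
B(-33, G(k, -4)) - 1*12831 = (112**2 + (-4)**2)*(1 + 177*(-33)) - 1*12831 = (12544 + 16)*(1 - 5841) - 12831 = 12560*(-5840) - 12831 = -73350400 - 12831 = -73363231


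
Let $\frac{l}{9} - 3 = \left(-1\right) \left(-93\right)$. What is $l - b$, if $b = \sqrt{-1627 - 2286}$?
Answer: $864 - i \sqrt{3913} \approx 864.0 - 62.554 i$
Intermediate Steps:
$l = 864$ ($l = 27 + 9 \left(\left(-1\right) \left(-93\right)\right) = 27 + 9 \cdot 93 = 27 + 837 = 864$)
$b = i \sqrt{3913}$ ($b = \sqrt{-3913} = i \sqrt{3913} \approx 62.554 i$)
$l - b = 864 - i \sqrt{3913}$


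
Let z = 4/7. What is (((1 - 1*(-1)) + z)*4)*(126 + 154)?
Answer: 2880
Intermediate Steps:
z = 4/7 (z = 4*(⅐) = 4/7 ≈ 0.57143)
(((1 - 1*(-1)) + z)*4)*(126 + 154) = (((1 - 1*(-1)) + 4/7)*4)*(126 + 154) = (((1 + 1) + 4/7)*4)*280 = ((2 + 4/7)*4)*280 = ((18/7)*4)*280 = (72/7)*280 = 2880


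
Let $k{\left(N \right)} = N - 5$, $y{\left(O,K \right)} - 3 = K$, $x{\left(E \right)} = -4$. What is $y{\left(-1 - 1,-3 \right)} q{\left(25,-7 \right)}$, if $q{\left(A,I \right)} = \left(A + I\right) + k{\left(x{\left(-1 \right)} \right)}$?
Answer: $0$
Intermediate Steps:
$y{\left(O,K \right)} = 3 + K$
$k{\left(N \right)} = -5 + N$
$q{\left(A,I \right)} = -9 + A + I$ ($q{\left(A,I \right)} = \left(A + I\right) - 9 = -9 + A + I$)
$y{\left(-1 - 1,-3 \right)} q{\left(25,-7 \right)} = \left(3 - 3\right) \left(-9 + 25 - 7\right) = 0 \cdot 9 = 0$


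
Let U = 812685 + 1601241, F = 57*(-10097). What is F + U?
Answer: 1838397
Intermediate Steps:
F = -575529
U = 2413926
F + U = -575529 + 2413926 = 1838397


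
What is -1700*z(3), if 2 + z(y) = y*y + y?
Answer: -17000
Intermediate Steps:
z(y) = -2 + y + y**2 (z(y) = -2 + (y*y + y) = -2 + (y**2 + y) = -2 + (y + y**2) = -2 + y + y**2)
-1700*z(3) = -1700*(-2 + 3 + 3**2) = -1700*(-2 + 3 + 9) = -1700*10 = -17000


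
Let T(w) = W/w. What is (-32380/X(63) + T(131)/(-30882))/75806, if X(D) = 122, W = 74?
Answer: -32748664747/9353628883986 ≈ -0.0035012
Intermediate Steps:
T(w) = 74/w
(-32380/X(63) + T(131)/(-30882))/75806 = (-32380/122 + (74/131)/(-30882))/75806 = (-32380*1/122 + (74*(1/131))*(-1/30882))*(1/75806) = (-16190/61 + (74/131)*(-1/30882))*(1/75806) = (-16190/61 - 37/2022771)*(1/75806) = -32748664747/123389031*1/75806 = -32748664747/9353628883986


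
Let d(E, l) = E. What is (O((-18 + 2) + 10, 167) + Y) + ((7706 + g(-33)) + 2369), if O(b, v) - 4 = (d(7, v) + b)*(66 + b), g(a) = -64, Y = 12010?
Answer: 22085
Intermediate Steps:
O(b, v) = 4 + (7 + b)*(66 + b)
(O((-18 + 2) + 10, 167) + Y) + ((7706 + g(-33)) + 2369) = ((466 + ((-18 + 2) + 10)**2 + 73*((-18 + 2) + 10)) + 12010) + ((7706 - 64) + 2369) = ((466 + (-16 + 10)**2 + 73*(-16 + 10)) + 12010) + (7642 + 2369) = ((466 + (-6)**2 + 73*(-6)) + 12010) + 10011 = ((466 + 36 - 438) + 12010) + 10011 = (64 + 12010) + 10011 = 12074 + 10011 = 22085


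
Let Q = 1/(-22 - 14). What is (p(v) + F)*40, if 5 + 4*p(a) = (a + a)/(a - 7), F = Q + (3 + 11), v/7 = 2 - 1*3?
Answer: 4670/9 ≈ 518.89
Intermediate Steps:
v = -7 (v = 7*(2 - 1*3) = 7*(2 - 3) = 7*(-1) = -7)
Q = -1/36 (Q = 1/(-36) = -1/36 ≈ -0.027778)
F = 503/36 (F = -1/36 + (3 + 11) = -1/36 + 14 = 503/36 ≈ 13.972)
p(a) = -5/4 + a/(2*(-7 + a)) (p(a) = -5/4 + ((a + a)/(a - 7))/4 = -5/4 + ((2*a)/(-7 + a))/4 = -5/4 + (2*a/(-7 + a))/4 = -5/4 + a/(2*(-7 + a)))
(p(v) + F)*40 = ((35 - 3*(-7))/(4*(-7 - 7)) + 503/36)*40 = ((1/4)*(35 + 21)/(-14) + 503/36)*40 = ((1/4)*(-1/14)*56 + 503/36)*40 = (-1 + 503/36)*40 = (467/36)*40 = 4670/9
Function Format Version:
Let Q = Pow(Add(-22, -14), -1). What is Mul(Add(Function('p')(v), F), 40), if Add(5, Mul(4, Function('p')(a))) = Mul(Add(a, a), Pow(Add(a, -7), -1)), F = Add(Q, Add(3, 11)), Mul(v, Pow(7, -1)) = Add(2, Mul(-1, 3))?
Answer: Rational(4670, 9) ≈ 518.89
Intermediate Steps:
v = -7 (v = Mul(7, Add(2, Mul(-1, 3))) = Mul(7, Add(2, -3)) = Mul(7, -1) = -7)
Q = Rational(-1, 36) (Q = Pow(-36, -1) = Rational(-1, 36) ≈ -0.027778)
F = Rational(503, 36) (F = Add(Rational(-1, 36), Add(3, 11)) = Add(Rational(-1, 36), 14) = Rational(503, 36) ≈ 13.972)
Function('p')(a) = Add(Rational(-5, 4), Mul(Rational(1, 2), a, Pow(Add(-7, a), -1))) (Function('p')(a) = Add(Rational(-5, 4), Mul(Rational(1, 4), Mul(Add(a, a), Pow(Add(a, -7), -1)))) = Add(Rational(-5, 4), Mul(Rational(1, 4), Mul(Mul(2, a), Pow(Add(-7, a), -1)))) = Add(Rational(-5, 4), Mul(Rational(1, 4), Mul(2, a, Pow(Add(-7, a), -1)))) = Add(Rational(-5, 4), Mul(Rational(1, 2), a, Pow(Add(-7, a), -1))))
Mul(Add(Function('p')(v), F), 40) = Mul(Add(Mul(Rational(1, 4), Pow(Add(-7, -7), -1), Add(35, Mul(-3, -7))), Rational(503, 36)), 40) = Mul(Add(Mul(Rational(1, 4), Pow(-14, -1), Add(35, 21)), Rational(503, 36)), 40) = Mul(Add(Mul(Rational(1, 4), Rational(-1, 14), 56), Rational(503, 36)), 40) = Mul(Add(-1, Rational(503, 36)), 40) = Mul(Rational(467, 36), 40) = Rational(4670, 9)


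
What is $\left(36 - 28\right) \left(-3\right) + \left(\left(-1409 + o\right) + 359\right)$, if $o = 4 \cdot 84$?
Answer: $-738$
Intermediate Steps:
$o = 336$
$\left(36 - 28\right) \left(-3\right) + \left(\left(-1409 + o\right) + 359\right) = \left(36 - 28\right) \left(-3\right) + \left(\left(-1409 + 336\right) + 359\right) = 8 \left(-3\right) + \left(-1073 + 359\right) = -24 - 714 = -738$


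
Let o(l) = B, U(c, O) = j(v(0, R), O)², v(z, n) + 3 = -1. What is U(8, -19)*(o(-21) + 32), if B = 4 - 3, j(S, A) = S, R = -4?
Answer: 528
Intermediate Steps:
v(z, n) = -4 (v(z, n) = -3 - 1 = -4)
U(c, O) = 16 (U(c, O) = (-4)² = 16)
B = 1
o(l) = 1
U(8, -19)*(o(-21) + 32) = 16*(1 + 32) = 16*33 = 528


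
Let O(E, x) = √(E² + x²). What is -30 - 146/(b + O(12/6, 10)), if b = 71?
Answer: -158476/4937 + 292*√26/4937 ≈ -31.798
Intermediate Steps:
-30 - 146/(b + O(12/6, 10)) = -30 - 146/(71 + √((12/6)² + 10²)) = -30 - 146/(71 + √((12*(⅙))² + 100)) = -30 - 146/(71 + √(2² + 100)) = -30 - 146/(71 + √(4 + 100)) = -30 - 146/(71 + √104) = -30 - 146/(71 + 2*√26)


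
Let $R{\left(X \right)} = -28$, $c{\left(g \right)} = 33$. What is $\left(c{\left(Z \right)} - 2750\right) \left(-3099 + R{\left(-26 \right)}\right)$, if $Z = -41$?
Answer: $8496059$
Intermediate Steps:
$\left(c{\left(Z \right)} - 2750\right) \left(-3099 + R{\left(-26 \right)}\right) = \left(33 - 2750\right) \left(-3099 - 28\right) = \left(-2717\right) \left(-3127\right) = 8496059$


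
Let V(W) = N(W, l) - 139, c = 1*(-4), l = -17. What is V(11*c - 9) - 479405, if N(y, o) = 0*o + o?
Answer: -479561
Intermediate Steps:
c = -4
N(y, o) = o (N(y, o) = 0 + o = o)
V(W) = -156 (V(W) = -17 - 139 = -156)
V(11*c - 9) - 479405 = -156 - 479405 = -479561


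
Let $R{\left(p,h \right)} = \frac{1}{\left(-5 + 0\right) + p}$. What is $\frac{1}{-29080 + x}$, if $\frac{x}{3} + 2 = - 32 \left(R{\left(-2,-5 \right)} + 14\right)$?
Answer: $- \frac{7}{212914} \approx -3.2877 \cdot 10^{-5}$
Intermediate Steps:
$R{\left(p,h \right)} = \frac{1}{-5 + p}$
$x = - \frac{9354}{7}$ ($x = -6 + 3 \left(- 32 \left(\frac{1}{-5 - 2} + 14\right)\right) = -6 + 3 \left(- 32 \left(\frac{1}{-7} + 14\right)\right) = -6 + 3 \left(- 32 \left(- \frac{1}{7} + 14\right)\right) = -6 + 3 \left(\left(-32\right) \frac{97}{7}\right) = -6 + 3 \left(- \frac{3104}{7}\right) = -6 - \frac{9312}{7} = - \frac{9354}{7} \approx -1336.3$)
$\frac{1}{-29080 + x} = \frac{1}{-29080 - \frac{9354}{7}} = \frac{1}{- \frac{212914}{7}} = - \frac{7}{212914}$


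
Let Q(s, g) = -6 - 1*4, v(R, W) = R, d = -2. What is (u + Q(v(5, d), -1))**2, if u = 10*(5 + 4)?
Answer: 6400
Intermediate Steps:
Q(s, g) = -10 (Q(s, g) = -6 - 4 = -10)
u = 90 (u = 10*9 = 90)
(u + Q(v(5, d), -1))**2 = (90 - 10)**2 = 80**2 = 6400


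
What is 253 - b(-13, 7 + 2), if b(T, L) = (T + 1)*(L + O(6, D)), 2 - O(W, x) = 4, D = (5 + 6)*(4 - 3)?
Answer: 337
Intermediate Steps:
D = 11 (D = 11*1 = 11)
O(W, x) = -2 (O(W, x) = 2 - 1*4 = 2 - 4 = -2)
b(T, L) = (1 + T)*(-2 + L) (b(T, L) = (T + 1)*(L - 2) = (1 + T)*(-2 + L))
253 - b(-13, 7 + 2) = 253 - (-2 + (7 + 2) - 2*(-13) + (7 + 2)*(-13)) = 253 - (-2 + 9 + 26 + 9*(-13)) = 253 - (-2 + 9 + 26 - 117) = 253 - 1*(-84) = 253 + 84 = 337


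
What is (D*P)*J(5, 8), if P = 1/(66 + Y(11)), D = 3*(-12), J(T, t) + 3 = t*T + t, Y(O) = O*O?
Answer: -1620/187 ≈ -8.6631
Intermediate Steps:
Y(O) = O²
J(T, t) = -3 + t + T*t (J(T, t) = -3 + (t*T + t) = -3 + (T*t + t) = -3 + (t + T*t) = -3 + t + T*t)
D = -36
P = 1/187 (P = 1/(66 + 11²) = 1/(66 + 121) = 1/187 ≈ 0.0053476)
(D*P)*J(5, 8) = (-36*1/187)*(-3 + 8 + 5*8) = -36*(-3 + 8 + 40)/187 = -36/187*45 = -1620/187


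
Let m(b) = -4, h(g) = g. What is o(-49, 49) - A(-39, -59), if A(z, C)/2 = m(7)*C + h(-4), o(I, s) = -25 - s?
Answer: -538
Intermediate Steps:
A(z, C) = -8 - 8*C (A(z, C) = 2*(-4*C - 4) = 2*(-4 - 4*C) = -8 - 8*C)
o(-49, 49) - A(-39, -59) = (-25 - 1*49) - (-8 - 8*(-59)) = (-25 - 49) - (-8 + 472) = -74 - 1*464 = -74 - 464 = -538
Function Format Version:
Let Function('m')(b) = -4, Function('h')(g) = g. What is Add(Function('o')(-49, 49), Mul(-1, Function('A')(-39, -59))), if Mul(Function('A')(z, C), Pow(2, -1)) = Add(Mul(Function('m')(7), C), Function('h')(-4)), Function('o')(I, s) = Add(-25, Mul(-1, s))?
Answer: -538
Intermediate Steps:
Function('A')(z, C) = Add(-8, Mul(-8, C)) (Function('A')(z, C) = Mul(2, Add(Mul(-4, C), -4)) = Mul(2, Add(-4, Mul(-4, C))) = Add(-8, Mul(-8, C)))
Add(Function('o')(-49, 49), Mul(-1, Function('A')(-39, -59))) = Add(Add(-25, Mul(-1, 49)), Mul(-1, Add(-8, Mul(-8, -59)))) = Add(Add(-25, -49), Mul(-1, Add(-8, 472))) = Add(-74, Mul(-1, 464)) = Add(-74, -464) = -538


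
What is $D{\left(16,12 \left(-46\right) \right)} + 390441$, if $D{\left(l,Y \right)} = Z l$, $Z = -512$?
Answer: $382249$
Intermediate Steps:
$D{\left(l,Y \right)} = - 512 l$
$D{\left(16,12 \left(-46\right) \right)} + 390441 = \left(-512\right) 16 + 390441 = -8192 + 390441 = 382249$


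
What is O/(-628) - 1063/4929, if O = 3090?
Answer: -7949087/1547706 ≈ -5.1360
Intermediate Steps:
O/(-628) - 1063/4929 = 3090/(-628) - 1063/4929 = 3090*(-1/628) - 1063*1/4929 = -1545/314 - 1063/4929 = -7949087/1547706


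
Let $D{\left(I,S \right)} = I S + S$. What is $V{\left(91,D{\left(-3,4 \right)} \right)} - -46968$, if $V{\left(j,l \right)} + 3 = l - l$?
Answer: $46965$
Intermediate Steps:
$D{\left(I,S \right)} = S + I S$
$V{\left(j,l \right)} = -3$ ($V{\left(j,l \right)} = -3 + \left(l - l\right) = -3 + 0 = -3$)
$V{\left(91,D{\left(-3,4 \right)} \right)} - -46968 = -3 - -46968 = -3 + 46968 = 46965$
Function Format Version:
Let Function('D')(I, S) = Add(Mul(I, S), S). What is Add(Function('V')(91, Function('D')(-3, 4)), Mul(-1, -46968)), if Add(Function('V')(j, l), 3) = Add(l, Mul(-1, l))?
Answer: 46965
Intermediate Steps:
Function('D')(I, S) = Add(S, Mul(I, S))
Function('V')(j, l) = -3 (Function('V')(j, l) = Add(-3, Add(l, Mul(-1, l))) = Add(-3, 0) = -3)
Add(Function('V')(91, Function('D')(-3, 4)), Mul(-1, -46968)) = Add(-3, Mul(-1, -46968)) = Add(-3, 46968) = 46965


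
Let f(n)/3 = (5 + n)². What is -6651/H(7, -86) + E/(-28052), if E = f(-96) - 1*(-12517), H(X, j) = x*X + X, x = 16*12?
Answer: -59261803/9474563 ≈ -6.2548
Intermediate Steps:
f(n) = 3*(5 + n)²
x = 192
H(X, j) = 193*X (H(X, j) = 192*X + X = 193*X)
E = 37360 (E = 3*(5 - 96)² - 1*(-12517) = 3*(-91)² + 12517 = 3*8281 + 12517 = 24843 + 12517 = 37360)
-6651/H(7, -86) + E/(-28052) = -6651/(193*7) + 37360/(-28052) = -6651/1351 + 37360*(-1/28052) = -6651*1/1351 - 9340/7013 = -6651/1351 - 9340/7013 = -59261803/9474563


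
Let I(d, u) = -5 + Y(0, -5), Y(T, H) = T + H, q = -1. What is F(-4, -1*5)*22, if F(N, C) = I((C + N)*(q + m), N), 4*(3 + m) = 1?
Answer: -220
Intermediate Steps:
m = -11/4 (m = -3 + (¼)*1 = -3 + ¼ = -11/4 ≈ -2.7500)
Y(T, H) = H + T
I(d, u) = -10 (I(d, u) = -5 + (-5 + 0) = -5 - 5 = -10)
F(N, C) = -10
F(-4, -1*5)*22 = -10*22 = -220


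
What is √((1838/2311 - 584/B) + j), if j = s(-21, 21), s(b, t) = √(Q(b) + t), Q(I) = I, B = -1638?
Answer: √458484360334/630903 ≈ 1.0732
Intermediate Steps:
s(b, t) = √(b + t)
j = 0 (j = √(-21 + 21) = √0 = 0)
√((1838/2311 - 584/B) + j) = √((1838/2311 - 584/(-1638)) + 0) = √((1838*(1/2311) - 584*(-1/1638)) + 0) = √((1838/2311 + 292/819) + 0) = √(2180134/1892709 + 0) = √(2180134/1892709) = √458484360334/630903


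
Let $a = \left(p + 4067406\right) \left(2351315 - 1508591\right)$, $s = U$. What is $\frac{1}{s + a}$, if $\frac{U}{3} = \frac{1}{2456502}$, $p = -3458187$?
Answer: $\frac{818834}{420392219046919705} \approx 1.9478 \cdot 10^{-12}$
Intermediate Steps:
$U = \frac{1}{818834}$ ($U = \frac{3}{2456502} = 3 \cdot \frac{1}{2456502} = \frac{1}{818834} \approx 1.2212 \cdot 10^{-6}$)
$s = \frac{1}{818834} \approx 1.2212 \cdot 10^{-6}$
$a = 513403472556$ ($a = \left(-3458187 + 4067406\right) \left(2351315 - 1508591\right) = 609219 \cdot 842724 = 513403472556$)
$\frac{1}{s + a} = \frac{1}{\frac{1}{818834} + 513403472556} = \frac{1}{\frac{420392219046919705}{818834}} = \frac{818834}{420392219046919705}$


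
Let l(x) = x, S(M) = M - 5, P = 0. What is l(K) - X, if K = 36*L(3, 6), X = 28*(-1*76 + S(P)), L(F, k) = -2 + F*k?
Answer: 2844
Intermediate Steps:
S(M) = -5 + M
X = -2268 (X = 28*(-1*76 + (-5 + 0)) = 28*(-76 - 5) = 28*(-81) = -2268)
K = 576 (K = 36*(-2 + 3*6) = 36*(-2 + 18) = 36*16 = 576)
l(K) - X = 576 - 1*(-2268) = 576 + 2268 = 2844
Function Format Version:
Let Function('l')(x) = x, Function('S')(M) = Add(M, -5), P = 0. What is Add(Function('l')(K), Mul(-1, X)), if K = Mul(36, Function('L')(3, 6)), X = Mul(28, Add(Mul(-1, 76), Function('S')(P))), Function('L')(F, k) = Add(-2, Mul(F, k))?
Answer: 2844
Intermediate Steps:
Function('S')(M) = Add(-5, M)
X = -2268 (X = Mul(28, Add(Mul(-1, 76), Add(-5, 0))) = Mul(28, Add(-76, -5)) = Mul(28, -81) = -2268)
K = 576 (K = Mul(36, Add(-2, Mul(3, 6))) = Mul(36, Add(-2, 18)) = Mul(36, 16) = 576)
Add(Function('l')(K), Mul(-1, X)) = Add(576, Mul(-1, -2268)) = Add(576, 2268) = 2844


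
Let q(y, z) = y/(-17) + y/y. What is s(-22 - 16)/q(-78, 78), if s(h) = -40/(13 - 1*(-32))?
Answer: -136/855 ≈ -0.15906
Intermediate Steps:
q(y, z) = 1 - y/17 (q(y, z) = y*(-1/17) + 1 = -y/17 + 1 = 1 - y/17)
s(h) = -8/9 (s(h) = -40/(13 + 32) = -40/45 = -40*1/45 = -8/9)
s(-22 - 16)/q(-78, 78) = -8/(9*(1 - 1/17*(-78))) = -8/(9*(1 + 78/17)) = -8/(9*95/17) = -8/9*17/95 = -136/855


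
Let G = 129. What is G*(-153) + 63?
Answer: -19674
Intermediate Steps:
G*(-153) + 63 = 129*(-153) + 63 = -19737 + 63 = -19674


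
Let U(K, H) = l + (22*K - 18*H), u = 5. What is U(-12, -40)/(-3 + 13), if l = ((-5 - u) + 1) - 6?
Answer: 441/10 ≈ 44.100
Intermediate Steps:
l = -15 (l = ((-5 - 1*5) + 1) - 6 = ((-5 - 5) + 1) - 6 = (-10 + 1) - 6 = -9 - 6 = -15)
U(K, H) = -15 - 18*H + 22*K (U(K, H) = -15 + (22*K - 18*H) = -15 + (-18*H + 22*K) = -15 - 18*H + 22*K)
U(-12, -40)/(-3 + 13) = (-15 - 18*(-40) + 22*(-12))/(-3 + 13) = (-15 + 720 - 264)/10 = (⅒)*441 = 441/10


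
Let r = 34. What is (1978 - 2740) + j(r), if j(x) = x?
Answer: -728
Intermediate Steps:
(1978 - 2740) + j(r) = (1978 - 2740) + 34 = -762 + 34 = -728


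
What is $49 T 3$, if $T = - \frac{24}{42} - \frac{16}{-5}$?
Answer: $\frac{1932}{5} \approx 386.4$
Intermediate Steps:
$T = \frac{92}{35}$ ($T = \left(-24\right) \frac{1}{42} - - \frac{16}{5} = - \frac{4}{7} + \frac{16}{5} = \frac{92}{35} \approx 2.6286$)
$49 T 3 = 49 \cdot \frac{92}{35} \cdot 3 = \frac{644}{5} \cdot 3 = \frac{1932}{5}$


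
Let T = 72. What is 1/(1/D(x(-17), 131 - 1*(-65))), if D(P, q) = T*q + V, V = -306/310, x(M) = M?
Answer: 2187207/155 ≈ 14111.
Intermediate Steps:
V = -153/155 (V = -306*1/310 = -153/155 ≈ -0.98710)
D(P, q) = -153/155 + 72*q (D(P, q) = 72*q - 153/155 = -153/155 + 72*q)
1/(1/D(x(-17), 131 - 1*(-65))) = 1/(1/(-153/155 + 72*(131 - 1*(-65)))) = 1/(1/(-153/155 + 72*(131 + 65))) = 1/(1/(-153/155 + 72*196)) = 1/(1/(-153/155 + 14112)) = 1/(1/(2187207/155)) = 1/(155/2187207) = 2187207/155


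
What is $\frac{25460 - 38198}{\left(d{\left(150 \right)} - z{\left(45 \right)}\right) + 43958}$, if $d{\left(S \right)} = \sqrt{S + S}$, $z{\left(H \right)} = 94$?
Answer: $- \frac{723756}{2492293} + \frac{165 \sqrt{3}}{2492293} \approx -0.29028$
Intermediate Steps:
$d{\left(S \right)} = \sqrt{2} \sqrt{S}$ ($d{\left(S \right)} = \sqrt{2 S} = \sqrt{2} \sqrt{S}$)
$\frac{25460 - 38198}{\left(d{\left(150 \right)} - z{\left(45 \right)}\right) + 43958} = \frac{25460 - 38198}{\left(\sqrt{2} \sqrt{150} - 94\right) + 43958} = - \frac{12738}{\left(\sqrt{2} \cdot 5 \sqrt{6} - 94\right) + 43958} = - \frac{12738}{\left(10 \sqrt{3} - 94\right) + 43958} = - \frac{12738}{\left(-94 + 10 \sqrt{3}\right) + 43958} = - \frac{12738}{43864 + 10 \sqrt{3}}$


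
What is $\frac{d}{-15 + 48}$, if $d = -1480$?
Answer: $- \frac{1480}{33} \approx -44.849$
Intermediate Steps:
$\frac{d}{-15 + 48} = \frac{1}{-15 + 48} \left(-1480\right) = \frac{1}{33} \left(-1480\right) = - \frac{1480}{33}$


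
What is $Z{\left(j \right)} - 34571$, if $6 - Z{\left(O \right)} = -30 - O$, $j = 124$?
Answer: $-34411$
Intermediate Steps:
$Z{\left(O \right)} = 36 + O$ ($Z{\left(O \right)} = 6 - \left(-30 - O\right) = 6 + \left(30 + O\right) = 36 + O$)
$Z{\left(j \right)} - 34571 = \left(36 + 124\right) - 34571 = 160 - 34571 = -34411$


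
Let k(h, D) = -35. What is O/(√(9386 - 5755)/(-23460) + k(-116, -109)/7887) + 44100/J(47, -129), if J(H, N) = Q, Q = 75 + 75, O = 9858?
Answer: -55465473730678158/16605173843 + 532815363567960*√3631/16605173843 ≈ -1.4067e+6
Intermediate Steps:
Q = 150
J(H, N) = 150
O/(√(9386 - 5755)/(-23460) + k(-116, -109)/7887) + 44100/J(47, -129) = 9858/(√(9386 - 5755)/(-23460) - 35/7887) + 44100/150 = 9858/(√3631*(-1/23460) - 35*1/7887) + 44100*(1/150) = 9858/(-√3631/23460 - 35/7887) + 294 = 9858/(-35/7887 - √3631/23460) + 294 = 294 + 9858/(-35/7887 - √3631/23460)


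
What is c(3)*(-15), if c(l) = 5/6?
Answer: -25/2 ≈ -12.500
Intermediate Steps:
c(l) = ⅚ (c(l) = 5*(⅙) = ⅚)
c(3)*(-15) = (⅚)*(-15) = -25/2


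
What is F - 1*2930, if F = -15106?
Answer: -18036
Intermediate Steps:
F - 1*2930 = -15106 - 1*2930 = -15106 - 2930 = -18036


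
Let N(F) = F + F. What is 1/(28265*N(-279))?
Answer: -1/15771870 ≈ -6.3404e-8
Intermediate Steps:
N(F) = 2*F
1/(28265*N(-279)) = 1/(28265*((2*(-279)))) = (1/28265)/(-558) = (1/28265)*(-1/558) = -1/15771870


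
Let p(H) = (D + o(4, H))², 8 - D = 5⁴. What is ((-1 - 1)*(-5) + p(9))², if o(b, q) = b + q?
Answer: 133098010276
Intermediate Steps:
D = -617 (D = 8 - 1*5⁴ = 8 - 1*625 = 8 - 625 = -617)
p(H) = (-613 + H)² (p(H) = (-617 + (4 + H))² = (-613 + H)²)
((-1 - 1)*(-5) + p(9))² = ((-1 - 1)*(-5) + (-613 + 9)²)² = (-2*(-5) + (-604)²)² = (10 + 364816)² = 364826² = 133098010276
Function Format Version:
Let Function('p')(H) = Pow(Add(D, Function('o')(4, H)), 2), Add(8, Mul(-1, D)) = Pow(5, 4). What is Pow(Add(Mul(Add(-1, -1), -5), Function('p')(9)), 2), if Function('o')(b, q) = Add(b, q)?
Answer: 133098010276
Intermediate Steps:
D = -617 (D = Add(8, Mul(-1, Pow(5, 4))) = Add(8, Mul(-1, 625)) = Add(8, -625) = -617)
Function('p')(H) = Pow(Add(-613, H), 2) (Function('p')(H) = Pow(Add(-617, Add(4, H)), 2) = Pow(Add(-613, H), 2))
Pow(Add(Mul(Add(-1, -1), -5), Function('p')(9)), 2) = Pow(Add(Mul(Add(-1, -1), -5), Pow(Add(-613, 9), 2)), 2) = Pow(Add(Mul(-2, -5), Pow(-604, 2)), 2) = Pow(Add(10, 364816), 2) = Pow(364826, 2) = 133098010276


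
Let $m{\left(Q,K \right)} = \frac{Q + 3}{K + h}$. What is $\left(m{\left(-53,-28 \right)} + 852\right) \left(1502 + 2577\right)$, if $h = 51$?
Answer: $\frac{79728134}{23} \approx 3.4664 \cdot 10^{6}$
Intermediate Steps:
$m{\left(Q,K \right)} = \frac{3 + Q}{51 + K}$ ($m{\left(Q,K \right)} = \frac{Q + 3}{K + 51} = \frac{3 + Q}{51 + K}$)
$\left(m{\left(-53,-28 \right)} + 852\right) \left(1502 + 2577\right) = \left(\frac{3 - 53}{51 - 28} + 852\right) \left(1502 + 2577\right) = \left(\frac{1}{23} \left(-50\right) + 852\right) 4079 = \left(- \frac{50}{23} + 852\right) 4079 = \frac{19546}{23} \cdot 4079 = \frac{79728134}{23}$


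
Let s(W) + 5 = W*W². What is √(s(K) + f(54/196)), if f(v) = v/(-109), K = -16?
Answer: 17*I*√33044658/1526 ≈ 64.039*I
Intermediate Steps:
f(v) = -v/109 (f(v) = v*(-1/109) = -v/109)
s(W) = -5 + W³ (s(W) = -5 + W*W² = -5 + W³)
√(s(K) + f(54/196)) = √((-5 + (-16)³) - 54/(109*196)) = √((-5 - 4096) - 54/(109*196)) = √(-4101 - 1/109*27/98) = √(-4101 - 27/10682) = √(-43806909/10682) = 17*I*√33044658/1526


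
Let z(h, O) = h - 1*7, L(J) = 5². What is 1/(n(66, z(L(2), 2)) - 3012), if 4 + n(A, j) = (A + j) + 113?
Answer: -1/2819 ≈ -0.00035474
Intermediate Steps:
L(J) = 25
z(h, O) = -7 + h (z(h, O) = h - 7 = -7 + h)
n(A, j) = 109 + A + j (n(A, j) = -4 + ((A + j) + 113) = -4 + (113 + A + j) = 109 + A + j)
1/(n(66, z(L(2), 2)) - 3012) = 1/((109 + 66 + (-7 + 25)) - 3012) = 1/((109 + 66 + 18) - 3012) = 1/(193 - 3012) = 1/(-2819) = -1/2819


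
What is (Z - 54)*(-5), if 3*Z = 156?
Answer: 10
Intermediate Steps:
Z = 52 (Z = (⅓)*156 = 52)
(Z - 54)*(-5) = (52 - 54)*(-5) = -2*(-5) = 10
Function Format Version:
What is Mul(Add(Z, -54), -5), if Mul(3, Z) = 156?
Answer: 10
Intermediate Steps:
Z = 52 (Z = Mul(Rational(1, 3), 156) = 52)
Mul(Add(Z, -54), -5) = Mul(Add(52, -54), -5) = Mul(-2, -5) = 10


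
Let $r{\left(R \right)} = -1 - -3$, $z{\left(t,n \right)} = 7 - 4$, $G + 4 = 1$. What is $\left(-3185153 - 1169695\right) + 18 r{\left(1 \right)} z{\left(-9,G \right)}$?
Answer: $-4354740$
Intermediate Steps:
$G = -3$ ($G = -4 + 1 = -3$)
$z{\left(t,n \right)} = 3$ ($z{\left(t,n \right)} = 7 - 4 = 3$)
$r{\left(R \right)} = 2$ ($r{\left(R \right)} = -1 + 3 = 2$)
$\left(-3185153 - 1169695\right) + 18 r{\left(1 \right)} z{\left(-9,G \right)} = \left(-3185153 - 1169695\right) + 18 \cdot 2 \cdot 3 = -4354848 + 36 \cdot 3 = -4354848 + 108 = -4354740$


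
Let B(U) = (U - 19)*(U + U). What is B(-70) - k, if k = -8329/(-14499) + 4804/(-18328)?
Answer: 827752098101/66434418 ≈ 12460.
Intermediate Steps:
B(U) = 2*U*(-19 + U) (B(U) = (-19 + U)*(2*U) = 2*U*(-19 + U))
k = 20750179/66434418 (k = -8329*(-1/14499) + 4804*(-1/18328) = 8329/14499 - 1201/4582 = 20750179/66434418 ≈ 0.31234)
B(-70) - k = 2*(-70)*(-19 - 70) - 1*20750179/66434418 = 2*(-70)*(-89) - 20750179/66434418 = 12460 - 20750179/66434418 = 827752098101/66434418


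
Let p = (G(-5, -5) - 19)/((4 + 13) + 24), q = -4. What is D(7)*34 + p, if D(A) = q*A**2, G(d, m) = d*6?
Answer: -273273/41 ≈ -6665.2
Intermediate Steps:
G(d, m) = 6*d
D(A) = -4*A**2
p = -49/41 (p = (6*(-5) - 19)/((4 + 13) + 24) = (-30 - 19)/(17 + 24) = -49/41 ≈ -1.1951)
D(7)*34 + p = -4*7**2*34 - 49/41 = -4*49*34 - 49/41 = -196*34 - 49/41 = -6664 - 49/41 = -273273/41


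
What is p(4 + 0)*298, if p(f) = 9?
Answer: 2682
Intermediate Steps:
p(4 + 0)*298 = 9*298 = 2682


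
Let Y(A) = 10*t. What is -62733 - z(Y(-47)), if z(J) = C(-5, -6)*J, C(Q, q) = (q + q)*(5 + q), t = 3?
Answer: -63093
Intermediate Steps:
Y(A) = 30 (Y(A) = 10*3 = 30)
C(Q, q) = 2*q*(5 + q) (C(Q, q) = (2*q)*(5 + q) = 2*q*(5 + q))
z(J) = 12*J (z(J) = (2*(-6)*(5 - 6))*J = (2*(-6)*(-1))*J = 12*J)
-62733 - z(Y(-47)) = -62733 - 12*30 = -62733 - 1*360 = -62733 - 360 = -63093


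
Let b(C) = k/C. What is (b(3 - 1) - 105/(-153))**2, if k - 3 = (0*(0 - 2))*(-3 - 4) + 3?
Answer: 35344/2601 ≈ 13.589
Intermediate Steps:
k = 6 (k = 3 + ((0*(0 - 2))*(-3 - 4) + 3) = 3 + ((0*(-2))*(-7) + 3) = 3 + (0*(-7) + 3) = 3 + (0 + 3) = 3 + 3 = 6)
b(C) = 6/C
(b(3 - 1) - 105/(-153))**2 = (6/(3 - 1) - 105/(-153))**2 = (6/2 - 105*(-1/153))**2 = (6*(1/2) + 35/51)**2 = (3 + 35/51)**2 = (188/51)**2 = 35344/2601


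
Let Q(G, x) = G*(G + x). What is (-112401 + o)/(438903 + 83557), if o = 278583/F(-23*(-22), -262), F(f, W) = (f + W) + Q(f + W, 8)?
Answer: -6938459949/32252500720 ≈ -0.21513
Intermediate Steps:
F(f, W) = W + f + (W + f)*(8 + W + f) (F(f, W) = (f + W) + (f + W)*((f + W) + 8) = (W + f) + (W + f)*((W + f) + 8) = (W + f) + (W + f)*(8 + W + f) = W + f + (W + f)*(8 + W + f))
o = 278583/61732 (o = 278583/(-262 - 23*(-22) + (-262 - 23*(-22))*(8 - 262 - 23*(-22))) = 278583/(-262 + 506 + (-262 + 506)*(8 - 262 + 506)) = 278583/(-262 + 506 + 244*252) = 278583/(-262 + 506 + 61488) = 278583/61732 ≈ 4.5128)
(-112401 + o)/(438903 + 83557) = (-112401 + 278583/61732)/(438903 + 83557) = -6938459949/61732/522460 = -6938459949/61732*1/522460 = -6938459949/32252500720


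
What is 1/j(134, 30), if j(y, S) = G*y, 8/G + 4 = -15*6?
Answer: -47/536 ≈ -0.087687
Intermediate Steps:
G = -4/47 (G = 8/(-4 - 15*6) = 8/(-4 - 90) = 8/(-94) = 8*(-1/94) = -4/47 ≈ -0.085106)
j(y, S) = -4*y/47
1/j(134, 30) = 1/(-4/47*134) = 1/(-536/47) = -47/536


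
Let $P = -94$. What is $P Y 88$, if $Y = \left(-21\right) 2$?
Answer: $347424$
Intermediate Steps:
$Y = -42$
$P Y 88 = \left(-94\right) \left(-42\right) 88 = 3948 \cdot 88 = 347424$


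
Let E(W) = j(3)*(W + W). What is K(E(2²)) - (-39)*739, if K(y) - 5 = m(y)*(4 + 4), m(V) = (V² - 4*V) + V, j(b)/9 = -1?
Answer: 72026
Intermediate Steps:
j(b) = -9 (j(b) = 9*(-1) = -9)
m(V) = V² - 3*V
E(W) = -18*W (E(W) = -9*(W + W) = -18*W)
K(y) = 5 + 8*y*(-3 + y) (K(y) = 5 + (y*(-3 + y))*(4 + 4) = 5 + (y*(-3 + y))*8 = 5 + 8*y*(-3 + y))
K(E(2²)) - (-39)*739 = (5 + 8*(-18*2²)*(-3 - 18*2²)) - (-39)*739 = (5 + 8*(-18*4)*(-3 - 18*4)) - 1*(-28821) = (5 + 8*(-72)*(-3 - 72)) + 28821 = (5 + 8*(-72)*(-75)) + 28821 = (5 + 43200) + 28821 = 43205 + 28821 = 72026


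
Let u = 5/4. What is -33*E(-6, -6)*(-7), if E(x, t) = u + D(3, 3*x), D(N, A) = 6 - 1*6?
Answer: 1155/4 ≈ 288.75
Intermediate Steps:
D(N, A) = 0 (D(N, A) = 6 - 6 = 0)
u = 5/4 (u = 5*(¼) = 5/4 ≈ 1.2500)
E(x, t) = 5/4 (E(x, t) = 5/4 + 0 = 5/4)
-33*E(-6, -6)*(-7) = -33*5/4*(-7) = -165/4*(-7) = 1155/4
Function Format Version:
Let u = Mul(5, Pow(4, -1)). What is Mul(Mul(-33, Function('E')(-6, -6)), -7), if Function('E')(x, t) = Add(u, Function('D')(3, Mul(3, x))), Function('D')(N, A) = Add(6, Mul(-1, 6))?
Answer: Rational(1155, 4) ≈ 288.75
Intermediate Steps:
Function('D')(N, A) = 0 (Function('D')(N, A) = Add(6, -6) = 0)
u = Rational(5, 4) (u = Mul(5, Rational(1, 4)) = Rational(5, 4) ≈ 1.2500)
Function('E')(x, t) = Rational(5, 4) (Function('E')(x, t) = Add(Rational(5, 4), 0) = Rational(5, 4))
Mul(Mul(-33, Function('E')(-6, -6)), -7) = Mul(Mul(-33, Rational(5, 4)), -7) = Mul(Rational(-165, 4), -7) = Rational(1155, 4)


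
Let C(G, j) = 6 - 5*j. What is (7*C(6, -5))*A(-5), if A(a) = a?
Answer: -1085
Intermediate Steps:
(7*C(6, -5))*A(-5) = (7*(6 - 5*(-5)))*(-5) = (7*(6 + 25))*(-5) = (7*31)*(-5) = 217*(-5) = -1085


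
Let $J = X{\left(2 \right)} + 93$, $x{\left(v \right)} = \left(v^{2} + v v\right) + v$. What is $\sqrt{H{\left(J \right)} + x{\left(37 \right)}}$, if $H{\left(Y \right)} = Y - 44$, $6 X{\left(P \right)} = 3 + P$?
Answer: $\frac{\sqrt{101694}}{6} \approx 53.149$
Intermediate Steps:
$X{\left(P \right)} = \frac{1}{2} + \frac{P}{6}$ ($X{\left(P \right)} = \frac{3 + P}{6} = \frac{1}{2} + \frac{P}{6}$)
$x{\left(v \right)} = v + 2 v^{2}$ ($x{\left(v \right)} = \left(v^{2} + v^{2}\right) + v = 2 v^{2} + v = v + 2 v^{2}$)
$J = \frac{563}{6}$ ($J = \left(\frac{1}{2} + \frac{1}{6} \cdot 2\right) + 93 = \left(\frac{1}{2} + \frac{1}{3}\right) + 93 = \frac{5}{6} + 93 = \frac{563}{6} \approx 93.833$)
$H{\left(Y \right)} = -44 + Y$
$\sqrt{H{\left(J \right)} + x{\left(37 \right)}} = \sqrt{\left(-44 + \frac{563}{6}\right) + 37 \left(1 + 2 \cdot 37\right)} = \sqrt{\frac{299}{6} + 37 \left(1 + 74\right)} = \sqrt{\frac{299}{6} + 37 \cdot 75} = \sqrt{\frac{299}{6} + 2775} = \sqrt{\frac{16949}{6}} = \frac{\sqrt{101694}}{6}$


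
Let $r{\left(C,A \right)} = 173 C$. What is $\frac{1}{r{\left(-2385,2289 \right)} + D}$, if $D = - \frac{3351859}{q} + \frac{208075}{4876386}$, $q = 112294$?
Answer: $- \frac{19556746053}{8069794119224048} \approx -2.4235 \cdot 10^{-6}$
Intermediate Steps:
$D = - \frac{582914025983}{19556746053}$ ($D = - \frac{3351859}{112294} + \frac{208075}{4876386} = \left(-3351859\right) \frac{1}{112294} + 208075 \cdot \frac{1}{4876386} = - \frac{478837}{16042} + \frac{208075}{4876386} = - \frac{582914025983}{19556746053} \approx -29.806$)
$\frac{1}{r{\left(-2385,2289 \right)} + D} = \frac{1}{173 \left(-2385\right) - \frac{582914025983}{19556746053}} = \frac{1}{-412605 - \frac{582914025983}{19556746053}} = \frac{1}{- \frac{8069794119224048}{19556746053}} = - \frac{19556746053}{8069794119224048}$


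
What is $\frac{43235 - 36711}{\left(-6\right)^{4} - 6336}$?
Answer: $- \frac{233}{180} \approx -1.2944$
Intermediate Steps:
$\frac{43235 - 36711}{\left(-6\right)^{4} - 6336} = \frac{6524}{1296 - 6336} = \frac{6524}{-5040} = 6524 \left(- \frac{1}{5040}\right) = - \frac{233}{180}$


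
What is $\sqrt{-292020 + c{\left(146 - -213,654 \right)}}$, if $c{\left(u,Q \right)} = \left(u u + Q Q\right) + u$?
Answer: $2 \sqrt{66234} \approx 514.72$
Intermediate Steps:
$c{\left(u,Q \right)} = u + Q^{2} + u^{2}$ ($c{\left(u,Q \right)} = \left(u^{2} + Q^{2}\right) + u = \left(Q^{2} + u^{2}\right) + u = u + Q^{2} + u^{2}$)
$\sqrt{-292020 + c{\left(146 - -213,654 \right)}} = \sqrt{-292020 + \left(\left(146 - -213\right) + 654^{2} + \left(146 - -213\right)^{2}\right)} = \sqrt{-292020 + \left(\left(146 + 213\right) + 427716 + \left(146 + 213\right)^{2}\right)} = \sqrt{-292020 + \left(359 + 427716 + 359^{2}\right)} = \sqrt{-292020 + \left(359 + 427716 + 128881\right)} = \sqrt{-292020 + 556956} = \sqrt{264936} = 2 \sqrt{66234}$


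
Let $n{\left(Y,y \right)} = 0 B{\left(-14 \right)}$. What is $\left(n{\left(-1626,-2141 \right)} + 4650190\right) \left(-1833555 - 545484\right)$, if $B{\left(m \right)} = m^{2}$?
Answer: $-11062983367410$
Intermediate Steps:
$n{\left(Y,y \right)} = 0$ ($n{\left(Y,y \right)} = 0 \left(-14\right)^{2} = 0 \cdot 196 = 0$)
$\left(n{\left(-1626,-2141 \right)} + 4650190\right) \left(-1833555 - 545484\right) = \left(0 + 4650190\right) \left(-1833555 - 545484\right) = 4650190 \left(-2379039\right) = -11062983367410$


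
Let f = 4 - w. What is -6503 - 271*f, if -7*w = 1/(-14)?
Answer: -743255/98 ≈ -7584.2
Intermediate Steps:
w = 1/98 (w = -⅐/(-14) = -⅐*(-1/14) = 1/98 ≈ 0.010204)
f = 391/98 (f = 4 - 1*1/98 = 4 - 1/98 = 391/98 ≈ 3.9898)
-6503 - 271*f = -6503 - 271*391/98 = -6503 - 1*105961/98 = -6503 - 105961/98 = -743255/98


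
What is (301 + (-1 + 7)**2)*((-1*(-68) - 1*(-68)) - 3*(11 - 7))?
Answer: 41788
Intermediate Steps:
(301 + (-1 + 7)**2)*((-1*(-68) - 1*(-68)) - 3*(11 - 7)) = (301 + 6**2)*((68 + 68) - 3*4) = (301 + 36)*(136 - 12) = 337*124 = 41788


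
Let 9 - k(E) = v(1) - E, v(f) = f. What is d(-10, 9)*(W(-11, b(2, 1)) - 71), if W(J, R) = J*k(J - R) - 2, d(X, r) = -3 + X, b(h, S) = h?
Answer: 234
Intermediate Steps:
k(E) = 8 + E (k(E) = 9 - (1 - E) = 9 + (-1 + E) = 8 + E)
W(J, R) = -2 + J*(8 + J - R) (W(J, R) = J*(8 + (J - R)) - 2 = J*(8 + J - R) - 2 = -2 + J*(8 + J - R))
d(-10, 9)*(W(-11, b(2, 1)) - 71) = (-3 - 10)*((-2 - 11*(8 - 11 - 1*2)) - 71) = -13*((-2 - 11*(8 - 11 - 2)) - 71) = -13*((-2 - 11*(-5)) - 71) = -13*((-2 + 55) - 71) = -13*(53 - 71) = -13*(-18) = 234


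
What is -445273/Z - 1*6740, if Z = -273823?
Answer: -1845121747/273823 ≈ -6738.4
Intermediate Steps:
-445273/Z - 1*6740 = -445273/(-273823) - 1*6740 = -445273*(-1/273823) - 6740 = 445273/273823 - 6740 = -1845121747/273823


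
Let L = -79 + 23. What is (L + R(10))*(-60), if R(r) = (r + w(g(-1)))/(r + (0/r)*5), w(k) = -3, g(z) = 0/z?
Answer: 3318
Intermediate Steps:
g(z) = 0
L = -56
R(r) = (-3 + r)/r (R(r) = (r - 3)/(r + (0/r)*5) = (-3 + r)/(r + 0*5) = (-3 + r)/(r + 0) = (-3 + r)/r)
(L + R(10))*(-60) = (-56 + (-3 + 10)/10)*(-60) = (-56 + (⅒)*7)*(-60) = (-56 + 7/10)*(-60) = -553/10*(-60) = 3318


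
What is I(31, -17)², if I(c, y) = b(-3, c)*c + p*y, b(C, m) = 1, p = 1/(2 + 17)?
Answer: 327184/361 ≈ 906.33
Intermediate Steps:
p = 1/19 ≈ 0.052632
I(c, y) = c + y/19 (I(c, y) = 1*c + y/19 = c + y/19)
I(31, -17)² = (31 + (1/19)*(-17))² = (31 - 17/19)² = (572/19)² = 327184/361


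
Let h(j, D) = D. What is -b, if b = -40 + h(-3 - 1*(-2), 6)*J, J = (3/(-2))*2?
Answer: 58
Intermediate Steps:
J = -3 (J = (3*(-½))*2 = -3/2*2 = -3)
b = -58 (b = -40 + 6*(-3) = -40 - 18 = -58)
-b = -1*(-58) = 58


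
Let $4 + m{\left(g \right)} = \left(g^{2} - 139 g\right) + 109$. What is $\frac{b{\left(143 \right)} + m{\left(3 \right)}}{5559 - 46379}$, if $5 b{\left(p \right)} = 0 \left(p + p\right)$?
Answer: $\frac{303}{40820} \approx 0.0074228$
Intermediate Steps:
$b{\left(p \right)} = 0$ ($b{\left(p \right)} = \frac{0 \left(p + p\right)}{5} = \frac{0 \cdot 2 p}{5} = \frac{1}{5} \cdot 0 = 0$)
$m{\left(g \right)} = 105 + g^{2} - 139 g$ ($m{\left(g \right)} = -4 + \left(\left(g^{2} - 139 g\right) + 109\right) = -4 + \left(109 + g^{2} - 139 g\right) = 105 + g^{2} - 139 g$)
$\frac{b{\left(143 \right)} + m{\left(3 \right)}}{5559 - 46379} = \frac{0 + \left(105 + 3^{2} - 417\right)}{5559 - 46379} = \frac{0 + \left(105 + 9 - 417\right)}{-40820} = \left(0 - 303\right) \left(- \frac{1}{40820}\right) = \left(-303\right) \left(- \frac{1}{40820}\right) = \frac{303}{40820}$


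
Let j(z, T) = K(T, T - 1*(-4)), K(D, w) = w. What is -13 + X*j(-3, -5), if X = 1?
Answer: -14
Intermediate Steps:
j(z, T) = 4 + T (j(z, T) = T - 1*(-4) = T + 4 = 4 + T)
-13 + X*j(-3, -5) = -13 + 1*(4 - 5) = -13 + 1*(-1) = -13 - 1 = -14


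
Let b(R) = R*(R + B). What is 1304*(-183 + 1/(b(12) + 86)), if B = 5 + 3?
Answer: -238628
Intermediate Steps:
B = 8
b(R) = R*(8 + R) (b(R) = R*(R + 8) = R*(8 + R))
1304*(-183 + 1/(b(12) + 86)) = 1304*(-183 + 1/(12*(8 + 12) + 86)) = 1304*(-183 + 1/(12*20 + 86)) = 1304*(-183 + 1/(240 + 86)) = 1304*(-183 + 1/326) = 1304*(-59657/326) = -238628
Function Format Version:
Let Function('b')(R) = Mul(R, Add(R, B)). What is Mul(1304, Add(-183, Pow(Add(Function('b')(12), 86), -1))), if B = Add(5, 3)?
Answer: -238628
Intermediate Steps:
B = 8
Function('b')(R) = Mul(R, Add(8, R)) (Function('b')(R) = Mul(R, Add(R, 8)) = Mul(R, Add(8, R)))
Mul(1304, Add(-183, Pow(Add(Function('b')(12), 86), -1))) = Mul(1304, Add(-183, Pow(Add(Mul(12, Add(8, 12)), 86), -1))) = Mul(1304, Add(-183, Pow(Add(Mul(12, 20), 86), -1))) = Mul(1304, Add(-183, Pow(Add(240, 86), -1))) = Mul(1304, Add(-183, Pow(326, -1))) = Mul(1304, Add(-183, Rational(1, 326))) = Mul(1304, Rational(-59657, 326)) = -238628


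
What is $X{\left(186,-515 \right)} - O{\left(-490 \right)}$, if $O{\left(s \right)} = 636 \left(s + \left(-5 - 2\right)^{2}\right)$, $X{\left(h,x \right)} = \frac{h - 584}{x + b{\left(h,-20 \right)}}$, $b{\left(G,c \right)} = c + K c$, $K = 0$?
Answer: $\frac{150055058}{535} \approx 2.8048 \cdot 10^{5}$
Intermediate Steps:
$b{\left(G,c \right)} = c$ ($b{\left(G,c \right)} = c + 0 c = c + 0 = c$)
$X{\left(h,x \right)} = \frac{-584 + h}{-20 + x}$ ($X{\left(h,x \right)} = \frac{h - 584}{x - 20} = \frac{-584 + h}{-20 + x}$)
$O{\left(s \right)} = 31164 + 636 s$ ($O{\left(s \right)} = 636 \left(s + \left(-7\right)^{2}\right) = 636 \left(s + 49\right) = 636 \left(49 + s\right) = 31164 + 636 s$)
$X{\left(186,-515 \right)} - O{\left(-490 \right)} = \frac{-584 + 186}{-20 - 515} - \left(31164 + 636 \left(-490\right)\right) = \frac{1}{-535} \left(-398\right) - \left(31164 - 311640\right) = \left(- \frac{1}{535}\right) \left(-398\right) - -280476 = \frac{398}{535} + 280476 = \frac{150055058}{535}$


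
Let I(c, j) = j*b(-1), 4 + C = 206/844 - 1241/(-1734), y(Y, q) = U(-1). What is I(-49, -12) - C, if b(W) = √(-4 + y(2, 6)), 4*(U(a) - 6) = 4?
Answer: 32716/10761 - 12*√3 ≈ -17.744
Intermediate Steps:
U(a) = 7 (U(a) = 6 + (¼)*4 = 6 + 1 = 7)
y(Y, q) = 7
b(W) = √3 (b(W) = √(-4 + 7) = √3)
C = -32716/10761 (C = -4 + (206/844 - 1241/(-1734)) = -4 + (206*(1/844) - 1241*(-1/1734)) = -4 + (103/422 + 73/102) = -4 + 10328/10761 = -32716/10761 ≈ -3.0402)
I(c, j) = j*√3
I(-49, -12) - C = -12*√3 - 1*(-32716/10761) = -12*√3 + 32716/10761 = 32716/10761 - 12*√3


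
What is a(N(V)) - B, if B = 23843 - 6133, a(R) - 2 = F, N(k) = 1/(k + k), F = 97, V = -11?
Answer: -17611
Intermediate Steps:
N(k) = 1/(2*k)
a(R) = 99 (a(R) = 2 + 97 = 99)
B = 17710
a(N(V)) - B = 99 - 1*17710 = 99 - 17710 = -17611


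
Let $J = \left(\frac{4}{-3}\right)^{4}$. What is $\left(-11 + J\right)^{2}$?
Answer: $\frac{403225}{6561} \approx 61.458$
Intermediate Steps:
$J = \frac{256}{81}$ ($J = \left(4 \left(- \frac{1}{3}\right)\right)^{4} = \left(- \frac{4}{3}\right)^{4} = \frac{256}{81} \approx 3.1605$)
$\left(-11 + J\right)^{2} = \left(-11 + \frac{256}{81}\right)^{2} = \left(- \frac{635}{81}\right)^{2} = \frac{403225}{6561}$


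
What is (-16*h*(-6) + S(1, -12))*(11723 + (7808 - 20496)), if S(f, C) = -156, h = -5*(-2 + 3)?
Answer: 613740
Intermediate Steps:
h = -5 (h = -5*1 = -5)
(-16*h*(-6) + S(1, -12))*(11723 + (7808 - 20496)) = (-16*(-5)*(-6) - 156)*(11723 + (7808 - 20496)) = (80*(-6) - 156)*(11723 - 12688) = (-480 - 156)*(-965) = -636*(-965) = 613740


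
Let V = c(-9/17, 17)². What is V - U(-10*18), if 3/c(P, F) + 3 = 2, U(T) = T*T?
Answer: -32391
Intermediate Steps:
U(T) = T²
c(P, F) = -3 (c(P, F) = 3/(-3 + 2) = 3/(-1) = 3*(-1) = -3)
V = 9 (V = (-3)² = 9)
V - U(-10*18) = 9 - (-10*18)² = 9 - 1*(-180)² = 9 - 1*32400 = 9 - 32400 = -32391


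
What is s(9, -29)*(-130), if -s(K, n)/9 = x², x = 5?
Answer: 29250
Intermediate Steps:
s(K, n) = -225 (s(K, n) = -9*5² = -9*25 = -225)
s(9, -29)*(-130) = -225*(-130) = 29250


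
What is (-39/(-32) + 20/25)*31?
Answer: 10013/160 ≈ 62.581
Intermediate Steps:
(-39/(-32) + 20/25)*31 = (-39*(-1/32) + 20*(1/25))*31 = (39/32 + ⅘)*31 = (323/160)*31 = 10013/160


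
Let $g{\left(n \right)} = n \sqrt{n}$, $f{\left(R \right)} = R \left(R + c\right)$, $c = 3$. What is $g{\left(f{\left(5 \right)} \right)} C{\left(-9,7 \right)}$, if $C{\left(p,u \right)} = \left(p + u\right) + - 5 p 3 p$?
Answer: $- 97360 \sqrt{10} \approx -3.0788 \cdot 10^{5}$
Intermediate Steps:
$C{\left(p,u \right)} = p + u - 15 p^{2}$ ($C{\left(p,u \right)} = \left(p + u\right) - 15 p^{2} = p + u - 15 p^{2}$)
$f{\left(R \right)} = R \left(3 + R\right)$ ($f{\left(R \right)} = R \left(R + 3\right) = R \left(3 + R\right)$)
$g{\left(n \right)} = n^{\frac{3}{2}}$
$g{\left(f{\left(5 \right)} \right)} C{\left(-9,7 \right)} = \left(5 \left(3 + 5\right)\right)^{\frac{3}{2}} \left(-9 + 7 - 15 \left(-9\right)^{2}\right) = \left(5 \cdot 8\right)^{\frac{3}{2}} \left(-9 + 7 - 1215\right) = 40^{\frac{3}{2}} \left(-9 + 7 - 1215\right) = 80 \sqrt{10} \left(-1217\right) = - 97360 \sqrt{10}$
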